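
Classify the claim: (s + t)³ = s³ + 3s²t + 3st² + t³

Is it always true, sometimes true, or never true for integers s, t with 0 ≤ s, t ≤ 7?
Always true

The identity holds for every pair in the range. For instance at (s, t) = (5, 0): both sides equal 125.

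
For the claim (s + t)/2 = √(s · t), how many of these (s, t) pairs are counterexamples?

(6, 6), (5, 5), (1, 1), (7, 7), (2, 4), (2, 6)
2

Testing each pair:
(6, 6): LHS = 6, RHS = 6 → satisfies claim
(5, 5): LHS = 5, RHS = 5 → satisfies claim
(1, 1): LHS = 1, RHS = 1 → satisfies claim
(7, 7): LHS = 7, RHS = 7 → satisfies claim
(2, 4): LHS = 3, RHS = 2·√(2) ≈ 2.828 → counterexample
(2, 6): LHS = 4, RHS = 2·√(3) ≈ 3.464 → counterexample

That makes 2 counterexamples.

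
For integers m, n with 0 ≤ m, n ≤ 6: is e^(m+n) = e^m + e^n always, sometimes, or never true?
The claim fails for every pair in the range. For instance at (m, n) = (0, 2): LHS = e^2 ≈ 7.389, RHS = 1 + e^2 ≈ 8.389.

Answer: Never true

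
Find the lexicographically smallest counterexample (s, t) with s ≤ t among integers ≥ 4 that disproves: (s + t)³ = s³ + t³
Substituting (4, 4) into the claim:
LHS = (4 + 4)³ = 512
RHS = 4³ + 4³ = 128

Since LHS ≠ RHS, this pair disproves the claim, and no lexicographically smaller pair (s ≤ t, integers ≥ 4) does.

For instance (7, 11) is also a counterexample (LHS = 5832, RHS = 1674), but it's lexicographically larger.

Answer: (s, t) = (4, 4)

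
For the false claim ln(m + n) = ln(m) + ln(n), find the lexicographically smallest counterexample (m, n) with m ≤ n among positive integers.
Substituting (1, 1) into the claim:
LHS = ln(1 + 1) = ln(2) ≈ 0.6931
RHS = ln(1) + ln(1) = 0

Since LHS ≠ RHS, this pair disproves the claim, and no lexicographically smaller pair (m ≤ n, positive integers) does.

For instance (2, 7) is also a counterexample (LHS = ln(9) ≈ 2.197, RHS = ln(2) + ln(7) ≈ 2.639), but it's lexicographically larger.

Answer: (m, n) = (1, 1)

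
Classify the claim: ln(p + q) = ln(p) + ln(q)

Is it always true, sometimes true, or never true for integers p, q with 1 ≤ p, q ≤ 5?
It holds at (p, q) = (2, 2) (both sides equal ln(4) ≈ 1.386), but fails at (p, q) = (3, 5) (LHS = ln(8) ≈ 2.079, RHS = ln(3) + ln(5) ≈ 2.708).

Answer: Sometimes true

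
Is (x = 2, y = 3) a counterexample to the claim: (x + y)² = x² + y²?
Yes

Substituting x = 2, y = 3:
LHS = (2 + 3)² = 25
RHS = 2² + 3² = 13

Since LHS ≠ RHS, this pair disproves the claim.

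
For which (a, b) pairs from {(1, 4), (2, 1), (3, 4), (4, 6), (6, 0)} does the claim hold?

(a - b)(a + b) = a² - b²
Testing each pair:
(1, 4): LHS = -15, RHS = -15 → holds
(2, 1): LHS = 3, RHS = 3 → holds
(3, 4): LHS = -7, RHS = -7 → holds
(4, 6): LHS = -20, RHS = -20 → holds
(6, 0): LHS = 36, RHS = 36 → holds

Every pair satisfies the claim.

Answer: All pairs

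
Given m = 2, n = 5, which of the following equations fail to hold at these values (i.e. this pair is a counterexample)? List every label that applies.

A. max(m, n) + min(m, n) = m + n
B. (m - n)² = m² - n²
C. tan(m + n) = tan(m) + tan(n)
B, C

Evaluating each claim at the given values:
A. LHS = 7, RHS = 7 → holds here (LHS = RHS)
B. LHS = 9, RHS = -21 → fails here (LHS ≠ RHS)
C. LHS = tan(7) ≈ 0.8714, RHS = tan(5) + tan(2) ≈ -5.566 → fails here (LHS ≠ RHS)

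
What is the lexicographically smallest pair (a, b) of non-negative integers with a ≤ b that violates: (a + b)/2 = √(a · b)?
(a, b) = (0, 1)

At (0, 0): both sides equal 0, so it holds there.

Substituting (0, 1) into the claim:
LHS = (0 + 1)/2 = 1/2
RHS = √(0 · 1) = 0

Since LHS ≠ RHS, this pair disproves the claim, and no lexicographically smaller pair (a ≤ b, non-negative integers) does.

For instance (2, 6) is also a counterexample (LHS = 4, RHS = 2·√(3) ≈ 3.464), but it's lexicographically larger.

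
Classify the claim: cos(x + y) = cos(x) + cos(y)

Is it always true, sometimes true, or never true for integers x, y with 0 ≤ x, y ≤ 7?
Never true

The claim fails for every pair in the range. For instance at (x, y) = (1, 0): LHS = cos(1) ≈ 0.5403, RHS = cos(1) + 1 ≈ 1.54.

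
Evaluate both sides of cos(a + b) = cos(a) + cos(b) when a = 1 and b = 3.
LHS = cos(1 + 3) = cos(4) ≈ -0.6536
RHS = cos(1) + cos(3) ≈ -0.4497

LHS ≠ RHS (they differ by about 0.204), so the equation does not hold here.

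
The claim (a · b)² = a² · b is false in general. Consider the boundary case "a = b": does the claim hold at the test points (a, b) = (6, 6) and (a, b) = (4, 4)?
No, fails at both test points

At (6, 6): LHS = 1296 ≠ RHS = 216
At (4, 4): LHS = 256 ≠ RHS = 64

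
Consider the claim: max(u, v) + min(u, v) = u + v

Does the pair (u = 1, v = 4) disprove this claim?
Substituting u = 1, v = 4:
LHS = max(1, 4) + min(1, 4) = 5
RHS = 1 + 4 = 5

The sides agree, so this pair does not disprove the claim.

Answer: No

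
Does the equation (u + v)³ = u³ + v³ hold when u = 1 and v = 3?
Fails

Substituting u = 1, v = 3:

LHS = (1 + 3)³ = 64
RHS = 1³ + 3³ = 28

LHS ≠ RHS, so the equation does not hold at this point.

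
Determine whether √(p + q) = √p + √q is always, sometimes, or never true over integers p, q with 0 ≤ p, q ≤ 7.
Sometimes true

It holds at (p, q) = (2, 0) (both sides equal √(2) ≈ 1.414), but fails at (p, q) = (7, 7) (LHS = √(14) ≈ 3.742, RHS = 2·√(7) ≈ 5.292).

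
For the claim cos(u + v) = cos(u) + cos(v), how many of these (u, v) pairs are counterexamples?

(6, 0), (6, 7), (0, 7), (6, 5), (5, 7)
Testing each pair:
(6, 0): LHS = cos(6) ≈ 0.9602, RHS = cos(6) + 1 ≈ 1.96 → counterexample
(6, 7): LHS = cos(13) ≈ 0.9074, RHS = cos(7) + cos(6) ≈ 1.714 → counterexample
(0, 7): LHS = cos(7) ≈ 0.7539, RHS = cos(7) + 1 ≈ 1.754 → counterexample
(6, 5): LHS = cos(11) ≈ 0.004426, RHS = cos(5) + cos(6) ≈ 1.244 → counterexample
(5, 7): LHS = cos(12) ≈ 0.8439, RHS = cos(5) + cos(7) ≈ 1.038 → counterexample

That makes 5 counterexamples.

Answer: 5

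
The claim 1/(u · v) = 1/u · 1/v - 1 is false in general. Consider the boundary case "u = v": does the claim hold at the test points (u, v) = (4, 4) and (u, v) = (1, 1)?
At (4, 4): LHS = 1/16 ≠ RHS = -15/16
At (1, 1): LHS = 1 ≠ RHS = 0

Answer: No, fails at both test points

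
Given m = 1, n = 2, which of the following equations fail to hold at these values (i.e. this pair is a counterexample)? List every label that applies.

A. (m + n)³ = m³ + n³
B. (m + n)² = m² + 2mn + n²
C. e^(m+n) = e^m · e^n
Evaluating each claim at the given values:
A. LHS = 27, RHS = 9 → fails here (LHS ≠ RHS)
B. LHS = 9, RHS = 9 → holds here (LHS = RHS)
C. LHS = e^3 ≈ 20.09, RHS = e^3 ≈ 20.09 → holds here (LHS = RHS)

Answer: A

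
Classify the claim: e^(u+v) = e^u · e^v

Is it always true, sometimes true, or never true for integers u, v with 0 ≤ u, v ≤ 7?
The identity holds for every pair in the range. For instance at (u, v) = (6, 2): both sides equal e^8 ≈ 2981.

Answer: Always true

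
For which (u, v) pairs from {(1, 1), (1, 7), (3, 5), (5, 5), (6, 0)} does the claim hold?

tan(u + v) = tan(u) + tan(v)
Testing each pair:
(1, 1): LHS = tan(2) ≈ -2.185, RHS = 2·tan(1) ≈ 3.115 → fails
(1, 7): LHS = tan(8) ≈ -6.8, RHS = tan(7) + tan(1) ≈ 2.429 → fails
(3, 5): LHS = tan(8) ≈ -6.8, RHS = tan(5) + tan(3) ≈ -3.523 → fails
(5, 5): LHS = tan(10) ≈ 0.6484, RHS = 2·tan(5) ≈ -6.761 → fails
(6, 0): LHS = tan(6) ≈ -0.291, RHS = tan(6) ≈ -0.291 → holds

1 of 5 pairs satisfies the claim.

Answer: (6, 0)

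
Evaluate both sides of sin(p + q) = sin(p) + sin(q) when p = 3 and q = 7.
LHS = sin(3 + 7) = sin(10) ≈ -0.544
RHS = sin(3) + sin(7) ≈ 0.7981

LHS ≠ RHS (they differ by about 1.342), so the equation does not hold here.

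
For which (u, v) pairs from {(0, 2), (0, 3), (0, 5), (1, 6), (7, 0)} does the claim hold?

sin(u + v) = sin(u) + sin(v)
(0, 2), (0, 3), (0, 5), (7, 0)

Testing each pair:
(0, 2): LHS = sin(2) ≈ 0.9093, RHS = sin(2) ≈ 0.9093 → holds
(0, 3): LHS = sin(3) ≈ 0.1411, RHS = sin(3) ≈ 0.1411 → holds
(0, 5): LHS = sin(5) ≈ -0.9589, RHS = sin(5) ≈ -0.9589 → holds
(1, 6): LHS = sin(7) ≈ 0.657, RHS = sin(6) + sin(1) ≈ 0.5621 → fails
(7, 0): LHS = sin(7) ≈ 0.657, RHS = sin(7) ≈ 0.657 → holds

4 of 5 pairs satisfy the claim.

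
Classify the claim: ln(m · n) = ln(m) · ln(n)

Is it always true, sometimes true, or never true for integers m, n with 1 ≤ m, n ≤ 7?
It holds at (m, n) = (1, 1) (both sides equal 0), but fails at (m, n) = (3, 2) (LHS = ln(6) ≈ 1.792, RHS = ln(2)·ln(3) ≈ 0.7615).

Answer: Sometimes true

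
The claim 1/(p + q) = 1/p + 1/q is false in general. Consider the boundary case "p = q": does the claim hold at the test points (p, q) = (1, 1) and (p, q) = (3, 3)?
No, fails at both test points

At (1, 1): LHS = 1/2 ≠ RHS = 2
At (3, 3): LHS = 1/6 ≠ RHS = 2/3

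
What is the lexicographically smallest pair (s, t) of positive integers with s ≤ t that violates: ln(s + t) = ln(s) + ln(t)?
(s, t) = (1, 1)

Substituting (1, 1) into the claim:
LHS = ln(1 + 1) = ln(2) ≈ 0.6931
RHS = ln(1) + ln(1) = 0

Since LHS ≠ RHS, this pair disproves the claim, and no lexicographically smaller pair (s ≤ t, positive integers) does.

For instance (1, 8) is also a counterexample (LHS = ln(9) ≈ 2.197, RHS = ln(8) ≈ 2.079), but it's lexicographically larger.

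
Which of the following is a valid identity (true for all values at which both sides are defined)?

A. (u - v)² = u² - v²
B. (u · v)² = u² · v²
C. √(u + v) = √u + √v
B

A: fails at (1, 4) — LHS = 9, RHS = -15.
B: holds — e.g. at (1, 5), both sides equal 25.
C: fails at (4, 6) — LHS = √(10) ≈ 3.162, RHS = 2 + √(6) ≈ 4.449.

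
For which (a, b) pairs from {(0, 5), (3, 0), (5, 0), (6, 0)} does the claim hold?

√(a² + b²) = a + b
All pairs

Testing each pair:
(0, 5): LHS = 5, RHS = 5 → holds
(3, 0): LHS = 3, RHS = 3 → holds
(5, 0): LHS = 5, RHS = 5 → holds
(6, 0): LHS = 6, RHS = 6 → holds

Every pair satisfies the claim.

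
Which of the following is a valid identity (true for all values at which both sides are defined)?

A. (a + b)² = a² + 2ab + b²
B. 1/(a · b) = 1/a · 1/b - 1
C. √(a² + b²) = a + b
A

A: holds — e.g. at (3, 7), both sides equal 100.
B: fails at (1, 3) — LHS = 1/3, RHS = -2/3.
C: fails at (2, 7) — LHS = √(53) ≈ 7.28, RHS = 9.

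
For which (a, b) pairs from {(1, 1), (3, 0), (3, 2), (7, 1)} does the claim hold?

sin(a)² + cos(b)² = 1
(1, 1)

Testing each pair:
(1, 1): LHS = cos(1)² + sin(1)² = 1, RHS = 1 → holds
(3, 0): LHS = sin(3)² + 1 ≈ 1.02, RHS = 1 → fails
(3, 2): LHS = sin(3)² + cos(2)² ≈ 0.1931, RHS = 1 → fails
(7, 1): LHS = cos(1)² + sin(7)² ≈ 0.7236, RHS = 1 → fails

1 of 4 pairs satisfies the claim.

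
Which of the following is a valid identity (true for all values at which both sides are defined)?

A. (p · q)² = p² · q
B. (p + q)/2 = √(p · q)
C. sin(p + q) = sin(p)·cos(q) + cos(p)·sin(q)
A: fails at (1, 3) — LHS = 9, RHS = 3.
B: fails at (5, 8) — LHS = 13/2, RHS = 2·√(10) ≈ 6.325.
C: holds — e.g. at (5, 8), both sides equal sin(13) ≈ 0.4202.

Answer: C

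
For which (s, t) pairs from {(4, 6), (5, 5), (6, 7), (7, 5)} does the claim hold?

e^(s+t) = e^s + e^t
Testing each pair:
(4, 6): LHS = e^10 ≈ 22026.5, RHS = e^4 + e^6 ≈ 458 → fails
(5, 5): LHS = e^10 ≈ 22026.5, RHS = 2·e^5 ≈ 296.8 → fails
(6, 7): LHS = e^13 ≈ 442413.4, RHS = e^6 + e^7 ≈ 1500 → fails
(7, 5): LHS = e^12 ≈ 162754.8, RHS = e^5 + e^7 ≈ 1245 → fails

No pair satisfies the claim.

Answer: None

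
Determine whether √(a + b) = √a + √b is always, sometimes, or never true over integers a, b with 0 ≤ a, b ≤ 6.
It holds at (a, b) = (1, 0) (both sides equal 1), but fails at (a, b) = (1, 3) (LHS = 2, RHS = 1 + √(3) ≈ 2.732).

Answer: Sometimes true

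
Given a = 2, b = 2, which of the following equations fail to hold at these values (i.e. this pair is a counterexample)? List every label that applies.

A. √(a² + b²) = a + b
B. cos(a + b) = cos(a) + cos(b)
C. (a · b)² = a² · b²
Evaluating each claim at the given values:
A. LHS = 2·√(2) ≈ 2.828, RHS = 4 → fails here (LHS ≠ RHS)
B. LHS = cos(4) ≈ -0.6536, RHS = 2·cos(2) ≈ -0.8323 → fails here (LHS ≠ RHS)
C. LHS = 16, RHS = 16 → holds here (LHS = RHS)

Answer: A, B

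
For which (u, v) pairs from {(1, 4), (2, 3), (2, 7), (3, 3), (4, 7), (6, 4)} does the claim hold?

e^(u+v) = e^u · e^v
All pairs

Testing each pair:
(1, 4): LHS = e^5 ≈ 148.4, RHS = e^5 ≈ 148.4 → holds
(2, 3): LHS = e^5 ≈ 148.4, RHS = e^5 ≈ 148.4 → holds
(2, 7): LHS = e^9 ≈ 8103, RHS = e^9 ≈ 8103 → holds
(3, 3): LHS = e^6 ≈ 403.4, RHS = e^6 ≈ 403.4 → holds
(4, 7): LHS = e^11 ≈ 59874.1, RHS = e^11 ≈ 59874.1 → holds
(6, 4): LHS = e^10 ≈ 22026.5, RHS = e^10 ≈ 22026.5 → holds

Every pair satisfies the claim.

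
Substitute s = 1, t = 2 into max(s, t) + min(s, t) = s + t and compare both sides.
LHS = max(1, 2) + min(1, 2) = 3
RHS = 1 + 2 = 3

LHS = RHS: the two sides agree.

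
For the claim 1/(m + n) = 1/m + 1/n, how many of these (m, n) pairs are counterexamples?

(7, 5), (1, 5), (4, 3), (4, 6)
Testing each pair:
(7, 5): LHS = 1/12, RHS = 12/35 → counterexample
(1, 5): LHS = 1/6, RHS = 6/5 → counterexample
(4, 3): LHS = 1/7, RHS = 7/12 → counterexample
(4, 6): LHS = 1/10, RHS = 5/12 → counterexample

That makes 4 counterexamples.

Answer: 4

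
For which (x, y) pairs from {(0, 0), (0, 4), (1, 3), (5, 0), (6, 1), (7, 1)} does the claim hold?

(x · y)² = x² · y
Testing each pair:
(0, 0): LHS = 0, RHS = 0 → holds
(0, 4): LHS = 0, RHS = 0 → holds
(1, 3): LHS = 9, RHS = 3 → fails
(5, 0): LHS = 0, RHS = 0 → holds
(6, 1): LHS = 36, RHS = 36 → holds
(7, 1): LHS = 49, RHS = 49 → holds

5 of 6 pairs satisfy the claim.

Answer: (0, 0), (0, 4), (5, 0), (6, 1), (7, 1)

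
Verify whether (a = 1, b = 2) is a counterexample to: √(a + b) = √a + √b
Yes

Substituting a = 1, b = 2:
LHS = √(1 + 2) = √(3) ≈ 1.732
RHS = √1 + √2 = 1 + √(2) ≈ 2.414

Since LHS ≠ RHS, this pair disproves the claim.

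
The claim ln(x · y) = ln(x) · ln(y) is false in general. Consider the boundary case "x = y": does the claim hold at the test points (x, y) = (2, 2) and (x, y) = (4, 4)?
At (2, 2): LHS = ln(4) ≈ 1.386 ≠ RHS = ln(2)² ≈ 0.4805
At (4, 4): LHS = ln(16) ≈ 2.773 ≠ RHS = ln(4)² ≈ 1.922

Answer: No, fails at both test points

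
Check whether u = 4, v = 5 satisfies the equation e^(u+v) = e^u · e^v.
Holds

Substituting u = 4, v = 5:

LHS = e^(4+5) = e^9 ≈ 8103
RHS = e^4 · e^5 = e^9 ≈ 8103

LHS = RHS, so the equation holds at this point.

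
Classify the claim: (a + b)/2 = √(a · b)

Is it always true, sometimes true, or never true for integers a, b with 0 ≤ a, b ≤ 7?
It holds at (a, b) = (6, 6) (both sides equal 6), but fails at (a, b) = (5, 6) (LHS = 11/2, RHS = √(30) ≈ 5.477).

Answer: Sometimes true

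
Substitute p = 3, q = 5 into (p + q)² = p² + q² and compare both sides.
LHS = (3 + 5)² = 64
RHS = 3² + 5² = 34

LHS ≠ RHS, so the equation does not hold here.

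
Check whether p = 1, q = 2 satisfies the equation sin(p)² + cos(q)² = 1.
Fails

Substituting p = 1, q = 2:

LHS = sin(1)² + cos(2)² ≈ 0.8813
RHS = 1

LHS ≠ RHS, so the equation does not hold at this point.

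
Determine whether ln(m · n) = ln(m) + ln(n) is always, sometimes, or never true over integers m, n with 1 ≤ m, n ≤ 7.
The identity holds for every pair in the range. For instance at (m, n) = (1, 5): both sides equal ln(5) ≈ 1.609.

Answer: Always true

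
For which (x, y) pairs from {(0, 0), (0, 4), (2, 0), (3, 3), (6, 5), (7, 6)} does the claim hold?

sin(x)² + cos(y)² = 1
(0, 0), (3, 3)

Testing each pair:
(0, 0): LHS = 1, RHS = 1 → holds
(0, 4): LHS = cos(4)² ≈ 0.4272, RHS = 1 → fails
(2, 0): LHS = sin(2)² + 1 ≈ 1.827, RHS = 1 → fails
(3, 3): LHS = sin(3)² + cos(3)² = 1, RHS = 1 → holds
(6, 5): LHS = sin(6)² + cos(5)² ≈ 0.1585, RHS = 1 → fails
(7, 6): LHS = sin(7)² + cos(6)² ≈ 1.354, RHS = 1 → fails

2 of 6 pairs satisfy the claim.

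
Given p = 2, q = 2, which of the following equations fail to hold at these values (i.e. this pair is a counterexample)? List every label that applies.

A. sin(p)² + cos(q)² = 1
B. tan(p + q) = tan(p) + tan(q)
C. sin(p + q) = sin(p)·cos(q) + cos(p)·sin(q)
Evaluating each claim at the given values:
A. LHS = cos(2)² + sin(2)² = 1, RHS = 1 → holds here (LHS = RHS)
B. LHS = tan(4) ≈ 1.158, RHS = 2·tan(2) ≈ -4.37 → fails here (LHS ≠ RHS)
C. LHS = sin(4) ≈ -0.7568, RHS = 2·sin(2)·cos(2) ≈ -0.7568 → holds here (LHS = RHS)

Answer: B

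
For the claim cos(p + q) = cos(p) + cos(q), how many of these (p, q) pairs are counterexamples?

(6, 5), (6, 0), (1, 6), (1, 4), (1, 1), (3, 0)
6

Testing each pair:
(6, 5): LHS = cos(11) ≈ 0.004426, RHS = cos(5) + cos(6) ≈ 1.244 → counterexample
(6, 0): LHS = cos(6) ≈ 0.9602, RHS = cos(6) + 1 ≈ 1.96 → counterexample
(1, 6): LHS = cos(7) ≈ 0.7539, RHS = cos(1) + cos(6) ≈ 1.5 → counterexample
(1, 4): LHS = cos(5) ≈ 0.2837, RHS = cos(4) + cos(1) ≈ -0.1133 → counterexample
(1, 1): LHS = cos(2) ≈ -0.4161, RHS = 2·cos(1) ≈ 1.081 → counterexample
(3, 0): LHS = cos(3) ≈ -0.99, RHS = cos(3) + 1 ≈ 0.01001 → counterexample

That makes 6 counterexamples.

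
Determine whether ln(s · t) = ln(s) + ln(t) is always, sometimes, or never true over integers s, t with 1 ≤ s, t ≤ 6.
Always true

The identity holds for every pair in the range. For instance at (s, t) = (2, 4): both sides equal ln(8) ≈ 2.079.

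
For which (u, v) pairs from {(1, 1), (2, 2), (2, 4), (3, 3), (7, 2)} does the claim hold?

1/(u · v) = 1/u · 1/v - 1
None

Testing each pair:
(1, 1): LHS = 1, RHS = 0 → fails
(2, 2): LHS = 1/4, RHS = -3/4 → fails
(2, 4): LHS = 1/8, RHS = -7/8 → fails
(3, 3): LHS = 1/9, RHS = -8/9 → fails
(7, 2): LHS = 1/14, RHS = -13/14 → fails

No pair satisfies the claim.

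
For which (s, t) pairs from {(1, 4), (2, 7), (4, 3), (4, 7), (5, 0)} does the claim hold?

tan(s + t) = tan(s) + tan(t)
Testing each pair:
(1, 4): LHS = tan(5) ≈ -3.381, RHS = tan(4) + tan(1) ≈ 2.715 → fails
(2, 7): LHS = tan(9) ≈ -0.4523, RHS = tan(2) + tan(7) ≈ -1.314 → fails
(4, 3): LHS = tan(7) ≈ 0.8714, RHS = tan(3) + tan(4) ≈ 1.015 → fails
(4, 7): LHS = tan(11) ≈ -226, RHS = tan(7) + tan(4) ≈ 2.029 → fails
(5, 0): LHS = tan(5) ≈ -3.381, RHS = tan(5) ≈ -3.381 → holds

1 of 5 pairs satisfies the claim.

Answer: (5, 0)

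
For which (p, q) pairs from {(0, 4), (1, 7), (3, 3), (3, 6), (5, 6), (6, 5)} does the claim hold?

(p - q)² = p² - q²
Testing each pair:
(0, 4): LHS = 16, RHS = -16 → fails
(1, 7): LHS = 36, RHS = -48 → fails
(3, 3): LHS = 0, RHS = 0 → holds
(3, 6): LHS = 9, RHS = -27 → fails
(5, 6): LHS = 1, RHS = -11 → fails
(6, 5): LHS = 1, RHS = 11 → fails

1 of 6 pairs satisfies the claim.

Answer: (3, 3)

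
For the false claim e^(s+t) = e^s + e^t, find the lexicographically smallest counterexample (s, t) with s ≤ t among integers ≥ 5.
Substituting (5, 5) into the claim:
LHS = e^(5+5) = e^10 ≈ 22026.5
RHS = e^5 + e^5 = 2·e^5 ≈ 296.8

Since LHS ≠ RHS, this pair disproves the claim, and no lexicographically smaller pair (s ≤ t, integers ≥ 5) does.

For instance (11, 12) is also a counterexample (LHS = e^23 ≈ 9744803446.2, RHS = e^11 + e^12 ≈ 222628.9), but it's lexicographically larger.

Answer: (s, t) = (5, 5)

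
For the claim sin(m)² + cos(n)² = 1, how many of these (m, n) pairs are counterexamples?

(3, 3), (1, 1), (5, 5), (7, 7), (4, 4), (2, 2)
0

Testing each pair:
(3, 3): LHS = sin(3)² + cos(3)² = 1, RHS = 1 → satisfies claim
(1, 1): LHS = cos(1)² + sin(1)² = 1, RHS = 1 → satisfies claim
(5, 5): LHS = cos(5)² + sin(5)² = 1, RHS = 1 → satisfies claim
(7, 7): LHS = sin(7)² + cos(7)² = 1, RHS = 1 → satisfies claim
(4, 4): LHS = cos(4)² + sin(4)² = 1, RHS = 1 → satisfies claim
(2, 2): LHS = cos(2)² + sin(2)² = 1, RHS = 1 → satisfies claim

That makes 0 counterexamples.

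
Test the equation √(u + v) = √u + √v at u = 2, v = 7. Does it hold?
Fails

Substituting u = 2, v = 7:

LHS = √(2 + 7) = 3
RHS = √2 + √7 = √(2) + √(7) ≈ 4.06

LHS ≠ RHS, so the equation does not hold at this point.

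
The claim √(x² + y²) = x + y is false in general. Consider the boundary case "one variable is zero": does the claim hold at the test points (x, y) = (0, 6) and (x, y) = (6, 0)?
At (0, 6): LHS = 6, RHS = 6 → equal
At (6, 0): LHS = 6, RHS = 6 → equal

So the claim does hold at both of these boundary points, even though it is not an identity.

Answer: Yes, holds at both test points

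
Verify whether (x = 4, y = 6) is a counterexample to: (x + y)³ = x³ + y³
Substituting x = 4, y = 6:
LHS = (4 + 6)³ = 1000
RHS = 4³ + 6³ = 280

Since LHS ≠ RHS, this pair disproves the claim.

Answer: Yes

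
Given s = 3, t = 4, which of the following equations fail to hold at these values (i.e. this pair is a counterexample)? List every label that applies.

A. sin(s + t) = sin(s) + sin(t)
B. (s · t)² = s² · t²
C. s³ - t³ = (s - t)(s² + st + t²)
A

Evaluating each claim at the given values:
A. LHS = sin(7) ≈ 0.657, RHS = sin(4) + sin(3) ≈ -0.6157 → fails here (LHS ≠ RHS)
B. LHS = 144, RHS = 144 → holds here (LHS = RHS)
C. LHS = -37, RHS = -37 → holds here (LHS = RHS)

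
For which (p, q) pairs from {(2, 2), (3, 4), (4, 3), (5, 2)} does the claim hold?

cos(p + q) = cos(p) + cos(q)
None

Testing each pair:
(2, 2): LHS = cos(4) ≈ -0.6536, RHS = 2·cos(2) ≈ -0.8323 → fails
(3, 4): LHS = cos(7) ≈ 0.7539, RHS = cos(3) + cos(4) ≈ -1.644 → fails
(4, 3): LHS = cos(7) ≈ 0.7539, RHS = cos(3) + cos(4) ≈ -1.644 → fails
(5, 2): LHS = cos(7) ≈ 0.7539, RHS = cos(2) + cos(5) ≈ -0.1325 → fails

No pair satisfies the claim.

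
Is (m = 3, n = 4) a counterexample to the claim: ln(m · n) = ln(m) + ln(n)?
Substituting m = 3, n = 4:
LHS = ln(3 · 4) = ln(12) ≈ 2.485
RHS = ln(3) + ln(4) ≈ 2.485

The sides agree, so this pair does not disprove the claim.

Answer: No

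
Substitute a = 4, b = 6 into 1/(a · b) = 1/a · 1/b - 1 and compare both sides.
LHS = 1/(4 · 6) = 1/24
RHS = 1/4 · 1/6 - 1 = -23/24

LHS ≠ RHS, so the equation does not hold here.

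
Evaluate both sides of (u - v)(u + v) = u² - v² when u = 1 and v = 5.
LHS = (1 - 5)(1 + 5) = -24
RHS = 1² - 5² = -24

LHS = RHS: the two sides agree.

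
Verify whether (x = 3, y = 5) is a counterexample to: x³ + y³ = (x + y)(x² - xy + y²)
No

Substituting x = 3, y = 5:
LHS = 3³ + 5³ = 152
RHS = (3 + 5)(3² - 3·5 + 5²) = 152

The sides agree, so this pair does not disprove the claim.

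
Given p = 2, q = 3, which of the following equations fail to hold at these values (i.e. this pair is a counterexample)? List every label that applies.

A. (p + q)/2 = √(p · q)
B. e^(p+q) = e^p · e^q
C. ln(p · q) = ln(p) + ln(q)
Evaluating each claim at the given values:
A. LHS = 5/2, RHS = √(6) ≈ 2.449 → fails here (LHS ≠ RHS)
B. LHS = e^5 ≈ 148.4, RHS = e^5 ≈ 148.4 → holds here (LHS = RHS)
C. LHS = ln(6) ≈ 1.792, RHS = ln(2) + ln(3) ≈ 1.792 → holds here (LHS = RHS)

Answer: A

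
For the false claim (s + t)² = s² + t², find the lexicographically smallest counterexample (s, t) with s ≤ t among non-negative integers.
At (0, 0): both sides equal 0, so it holds there.
At (0, 2): both sides equal 4, so it holds there.

Substituting (1, 1) into the claim:
LHS = (1 + 1)² = 4
RHS = 1² + 1² = 2

Since LHS ≠ RHS, this pair disproves the claim, and no lexicographically smaller pair (s ≤ t, non-negative integers) does.

For instance (4, 6) is also a counterexample (LHS = 100, RHS = 52), but it's lexicographically larger.

Answer: (s, t) = (1, 1)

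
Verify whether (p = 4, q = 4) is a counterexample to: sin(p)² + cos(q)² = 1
Substituting p = 4, q = 4:
LHS = sin(4)² + cos(4)² = 1
RHS = 1

The sides agree, so this pair does not disprove the claim.

Answer: No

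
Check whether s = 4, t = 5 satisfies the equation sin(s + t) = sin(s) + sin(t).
Substituting s = 4, t = 5:

LHS = sin(4 + 5) = sin(9) ≈ 0.4121
RHS = sin(4) + sin(5) ≈ -1.716

LHS ≠ RHS, so the equation does not hold at this point.

Answer: Fails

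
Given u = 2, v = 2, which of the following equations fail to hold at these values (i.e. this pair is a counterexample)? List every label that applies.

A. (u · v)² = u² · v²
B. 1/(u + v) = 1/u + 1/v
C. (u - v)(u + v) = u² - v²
Evaluating each claim at the given values:
A. LHS = 16, RHS = 16 → holds here (LHS = RHS)
B. LHS = 1/4, RHS = 1 → fails here (LHS ≠ RHS)
C. LHS = 0, RHS = 0 → holds here (LHS = RHS)

Answer: B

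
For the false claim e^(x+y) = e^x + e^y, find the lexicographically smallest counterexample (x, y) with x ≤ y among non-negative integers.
(x, y) = (0, 0)

Substituting (0, 0) into the claim:
LHS = e^(0+0) = 1
RHS = e^0 + e^0 = 2

Since LHS ≠ RHS, this pair disproves the claim, and no lexicographically smaller pair (x ≤ y, non-negative integers) does.

For instance (5, 7) is also a counterexample (LHS = e^12 ≈ 162754.8, RHS = e^5 + e^7 ≈ 1245), but it's lexicographically larger.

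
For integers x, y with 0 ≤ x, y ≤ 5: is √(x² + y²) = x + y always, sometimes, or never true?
It holds at (x, y) = (4, 0) (both sides equal 4), but fails at (x, y) = (2, 4) (LHS = 2·√(5) ≈ 4.472, RHS = 6).

Answer: Sometimes true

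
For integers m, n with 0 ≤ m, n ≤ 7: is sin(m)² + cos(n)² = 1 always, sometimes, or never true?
Sometimes true

It holds at (m, n) = (6, 6) (both sides equal 1), but fails at (m, n) = (0, 3) (LHS = cos(3)² ≈ 0.9801, RHS = 1).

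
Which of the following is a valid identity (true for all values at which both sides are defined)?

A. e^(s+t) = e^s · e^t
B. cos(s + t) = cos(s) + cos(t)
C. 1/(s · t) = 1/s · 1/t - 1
A

A: holds — e.g. at (5, 8), both sides equal e^13 ≈ 442413.4.
B: fails at (3, 7) — LHS = cos(10) ≈ -0.8391, RHS = cos(3) + cos(7) ≈ -0.2361.
C: fails at (2, 7) — LHS = 1/14, RHS = -13/14.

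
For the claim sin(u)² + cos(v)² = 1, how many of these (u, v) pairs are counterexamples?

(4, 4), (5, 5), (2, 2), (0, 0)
0

Testing each pair:
(4, 4): LHS = cos(4)² + sin(4)² = 1, RHS = 1 → satisfies claim
(5, 5): LHS = cos(5)² + sin(5)² = 1, RHS = 1 → satisfies claim
(2, 2): LHS = cos(2)² + sin(2)² = 1, RHS = 1 → satisfies claim
(0, 0): LHS = 1, RHS = 1 → satisfies claim

That makes 0 counterexamples.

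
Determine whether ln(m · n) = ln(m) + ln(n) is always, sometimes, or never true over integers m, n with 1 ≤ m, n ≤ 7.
Always true

The identity holds for every pair in the range. For instance at (m, n) = (4, 4): both sides equal ln(16) ≈ 2.773.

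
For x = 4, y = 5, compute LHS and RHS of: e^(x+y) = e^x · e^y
LHS = e^(4+5) = e^9 ≈ 8103
RHS = e^4 · e^5 = e^9 ≈ 8103

LHS = RHS: the two sides agree.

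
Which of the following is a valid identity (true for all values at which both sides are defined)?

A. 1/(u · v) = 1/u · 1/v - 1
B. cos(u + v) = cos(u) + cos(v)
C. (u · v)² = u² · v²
A: fails at (6, 7) — LHS = 1/42, RHS = -41/42.
B: fails at (1, 3) — LHS = cos(4) ≈ -0.6536, RHS = cos(3) + cos(1) ≈ -0.4497.
C: holds — e.g. at (3, 7), both sides equal 441.

Answer: C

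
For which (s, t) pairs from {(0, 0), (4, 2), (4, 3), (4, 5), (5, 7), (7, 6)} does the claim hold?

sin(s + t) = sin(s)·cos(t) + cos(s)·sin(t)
All pairs

Testing each pair:
(0, 0): LHS = 0, RHS = 0 → holds
(4, 2): LHS = sin(6) ≈ -0.2794, RHS = sin(2)·cos(4) + sin(4)·cos(2) ≈ -0.2794 → holds
(4, 3): LHS = sin(7) ≈ 0.657, RHS = sin(3)·cos(4) + sin(4)·cos(3) ≈ 0.657 → holds
(4, 5): LHS = sin(9) ≈ 0.4121, RHS = sin(4)·cos(5) + sin(5)·cos(4) ≈ 0.4121 → holds
(5, 7): LHS = sin(12) ≈ -0.5366, RHS = sin(5)·cos(7) + sin(7)·cos(5) ≈ -0.5366 → holds
(7, 6): LHS = sin(13) ≈ 0.4202, RHS = sin(6)·cos(7) + sin(7)·cos(6) ≈ 0.4202 → holds

Every pair satisfies the claim.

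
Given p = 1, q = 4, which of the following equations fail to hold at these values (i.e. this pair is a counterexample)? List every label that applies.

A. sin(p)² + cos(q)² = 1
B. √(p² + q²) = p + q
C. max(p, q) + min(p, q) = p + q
Evaluating each claim at the given values:
A. LHS = cos(4)² + sin(1)² ≈ 1.135, RHS = 1 → fails here (LHS ≠ RHS)
B. LHS = √(17) ≈ 4.123, RHS = 5 → fails here (LHS ≠ RHS)
C. LHS = 5, RHS = 5 → holds here (LHS = RHS)

Answer: A, B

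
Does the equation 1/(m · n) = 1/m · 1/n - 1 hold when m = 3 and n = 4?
Fails

Substituting m = 3, n = 4:

LHS = 1/(3 · 4) = 1/12
RHS = 1/3 · 1/4 - 1 = -11/12

LHS ≠ RHS, so the equation does not hold at this point.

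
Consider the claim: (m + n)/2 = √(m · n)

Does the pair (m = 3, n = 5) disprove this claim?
Yes

Substituting m = 3, n = 5:
LHS = (3 + 5)/2 = 4
RHS = √(3 · 5) = √(15) ≈ 3.873

Since LHS ≠ RHS, this pair disproves the claim.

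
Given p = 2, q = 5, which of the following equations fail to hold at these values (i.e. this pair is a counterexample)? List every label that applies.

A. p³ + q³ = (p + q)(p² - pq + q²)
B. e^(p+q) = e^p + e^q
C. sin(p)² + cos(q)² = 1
B, C

Evaluating each claim at the given values:
A. LHS = 133, RHS = 133 → holds here (LHS = RHS)
B. LHS = e^7 ≈ 1097, RHS = e^2 + e^5 ≈ 155.8 → fails here (LHS ≠ RHS)
C. LHS = cos(5)² + sin(2)² ≈ 0.9073, RHS = 1 → fails here (LHS ≠ RHS)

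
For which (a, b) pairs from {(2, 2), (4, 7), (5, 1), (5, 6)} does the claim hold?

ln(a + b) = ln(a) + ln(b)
(2, 2)

Testing each pair:
(2, 2): LHS = ln(4) ≈ 1.386, RHS = 2·ln(2) ≈ 1.386 → holds
(4, 7): LHS = ln(11) ≈ 2.398, RHS = ln(4) + ln(7) ≈ 3.332 → fails
(5, 1): LHS = ln(6) ≈ 1.792, RHS = ln(5) ≈ 1.609 → fails
(5, 6): LHS = ln(11) ≈ 2.398, RHS = ln(5) + ln(6) ≈ 3.401 → fails

1 of 4 pairs satisfies the claim.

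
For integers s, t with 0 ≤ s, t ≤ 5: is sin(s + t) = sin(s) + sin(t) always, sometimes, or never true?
It holds at (s, t) = (1, 0) (both sides equal sin(1) ≈ 0.8415), but fails at (s, t) = (1, 1) (LHS = sin(2) ≈ 0.9093, RHS = 2·sin(1) ≈ 1.683).

Answer: Sometimes true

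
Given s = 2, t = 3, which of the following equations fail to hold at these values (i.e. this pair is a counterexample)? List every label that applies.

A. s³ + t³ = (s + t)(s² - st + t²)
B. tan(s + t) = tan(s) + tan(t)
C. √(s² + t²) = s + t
B, C

Evaluating each claim at the given values:
A. LHS = 35, RHS = 35 → holds here (LHS = RHS)
B. LHS = tan(5) ≈ -3.381, RHS = tan(2) + tan(3) ≈ -2.328 → fails here (LHS ≠ RHS)
C. LHS = √(13) ≈ 3.606, RHS = 5 → fails here (LHS ≠ RHS)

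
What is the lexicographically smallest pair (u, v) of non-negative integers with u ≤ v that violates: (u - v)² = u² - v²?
At (0, 0): both sides equal 0, so it holds there.

Substituting (0, 1) into the claim:
LHS = (0 - 1)² = 1
RHS = 0² - 1² = -1

Since LHS ≠ RHS, this pair disproves the claim, and no lexicographically smaller pair (u ≤ v, non-negative integers) does.

For instance (0, 6) is also a counterexample (LHS = 36, RHS = -36), but it's lexicographically larger.

Answer: (u, v) = (0, 1)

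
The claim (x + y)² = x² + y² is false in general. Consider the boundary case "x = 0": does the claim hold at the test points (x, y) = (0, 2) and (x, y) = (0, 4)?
Yes, holds at both test points

At (0, 2): LHS = 4, RHS = 4 → equal
At (0, 4): LHS = 16, RHS = 16 → equal

So the claim does hold at both of these boundary points, even though it is not an identity.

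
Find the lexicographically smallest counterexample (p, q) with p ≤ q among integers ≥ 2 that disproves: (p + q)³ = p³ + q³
Substituting (2, 2) into the claim:
LHS = (2 + 2)³ = 64
RHS = 2³ + 2³ = 16

Since LHS ≠ RHS, this pair disproves the claim, and no lexicographically smaller pair (p ≤ q, integers ≥ 2) does.

For instance (4, 9) is also a counterexample (LHS = 2197, RHS = 793), but it's lexicographically larger.

Answer: (p, q) = (2, 2)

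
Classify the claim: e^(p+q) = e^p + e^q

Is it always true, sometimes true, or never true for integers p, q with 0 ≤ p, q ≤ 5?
Never true

The claim fails for every pair in the range. For instance at (p, q) = (4, 1): LHS = e^5 ≈ 148.4, RHS = e + e^4 ≈ 57.32.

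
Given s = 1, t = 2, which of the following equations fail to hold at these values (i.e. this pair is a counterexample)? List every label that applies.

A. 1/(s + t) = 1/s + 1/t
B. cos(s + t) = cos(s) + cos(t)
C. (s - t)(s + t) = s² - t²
Evaluating each claim at the given values:
A. LHS = 1/3, RHS = 3/2 → fails here (LHS ≠ RHS)
B. LHS = cos(3) ≈ -0.99, RHS = cos(2) + cos(1) ≈ 0.1242 → fails here (LHS ≠ RHS)
C. LHS = -3, RHS = -3 → holds here (LHS = RHS)

Answer: A, B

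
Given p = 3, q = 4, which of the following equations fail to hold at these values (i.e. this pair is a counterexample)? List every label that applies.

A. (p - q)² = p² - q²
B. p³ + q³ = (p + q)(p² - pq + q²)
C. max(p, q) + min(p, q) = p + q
A

Evaluating each claim at the given values:
A. LHS = 1, RHS = -7 → fails here (LHS ≠ RHS)
B. LHS = 91, RHS = 91 → holds here (LHS = RHS)
C. LHS = 7, RHS = 7 → holds here (LHS = RHS)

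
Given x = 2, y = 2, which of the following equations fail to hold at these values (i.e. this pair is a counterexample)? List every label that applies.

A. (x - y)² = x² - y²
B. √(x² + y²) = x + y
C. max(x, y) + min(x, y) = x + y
Evaluating each claim at the given values:
A. LHS = 0, RHS = 0 → holds here (LHS = RHS)
B. LHS = 2·√(2) ≈ 2.828, RHS = 4 → fails here (LHS ≠ RHS)
C. LHS = 4, RHS = 4 → holds here (LHS = RHS)

Answer: B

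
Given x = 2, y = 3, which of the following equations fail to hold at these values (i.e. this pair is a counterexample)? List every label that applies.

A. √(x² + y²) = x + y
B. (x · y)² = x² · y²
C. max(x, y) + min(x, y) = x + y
A

Evaluating each claim at the given values:
A. LHS = √(13) ≈ 3.606, RHS = 5 → fails here (LHS ≠ RHS)
B. LHS = 36, RHS = 36 → holds here (LHS = RHS)
C. LHS = 5, RHS = 5 → holds here (LHS = RHS)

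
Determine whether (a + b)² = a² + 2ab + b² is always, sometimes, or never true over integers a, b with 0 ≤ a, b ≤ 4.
Always true

The identity holds for every pair in the range. For instance at (a, b) = (3, 3): both sides equal 36.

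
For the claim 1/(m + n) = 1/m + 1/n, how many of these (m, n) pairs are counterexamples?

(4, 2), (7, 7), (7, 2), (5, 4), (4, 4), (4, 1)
Testing each pair:
(4, 2): LHS = 1/6, RHS = 3/4 → counterexample
(7, 7): LHS = 1/14, RHS = 2/7 → counterexample
(7, 2): LHS = 1/9, RHS = 9/14 → counterexample
(5, 4): LHS = 1/9, RHS = 9/20 → counterexample
(4, 4): LHS = 1/8, RHS = 1/2 → counterexample
(4, 1): LHS = 1/5, RHS = 5/4 → counterexample

That makes 6 counterexamples.

Answer: 6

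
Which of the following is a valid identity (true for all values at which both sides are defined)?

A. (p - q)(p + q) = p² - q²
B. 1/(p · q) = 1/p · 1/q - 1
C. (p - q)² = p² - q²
A: holds — e.g. at (2, 3), both sides equal -5.
B: fails at (1, 1) — LHS = 1, RHS = 0.
C: fails at (2, 7) — LHS = 25, RHS = -45.

Answer: A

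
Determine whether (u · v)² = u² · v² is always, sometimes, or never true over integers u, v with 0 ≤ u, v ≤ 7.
Always true

The identity holds for every pair in the range. For instance at (u, v) = (3, 7): both sides equal 441.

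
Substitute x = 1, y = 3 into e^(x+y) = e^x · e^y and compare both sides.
LHS = e^(1+3) = e^4 ≈ 54.6
RHS = e^1 · e^3 = e^4 ≈ 54.6

LHS = RHS: the two sides agree.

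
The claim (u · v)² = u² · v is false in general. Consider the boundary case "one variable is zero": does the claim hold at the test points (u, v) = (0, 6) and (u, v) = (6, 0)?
At (0, 6): LHS = 0, RHS = 0 → equal
At (6, 0): LHS = 0, RHS = 0 → equal

So the claim does hold at both of these boundary points, even though it is not an identity.

Answer: Yes, holds at both test points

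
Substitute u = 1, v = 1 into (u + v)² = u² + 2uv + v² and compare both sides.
LHS = (1 + 1)² = 4
RHS = 1² + 2·1·1 + 1² = 4

LHS = RHS: the two sides agree.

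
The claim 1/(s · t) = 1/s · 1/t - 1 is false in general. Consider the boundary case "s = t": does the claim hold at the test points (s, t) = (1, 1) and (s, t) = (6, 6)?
At (1, 1): LHS = 1 ≠ RHS = 0
At (6, 6): LHS = 1/36 ≠ RHS = -35/36

Answer: No, fails at both test points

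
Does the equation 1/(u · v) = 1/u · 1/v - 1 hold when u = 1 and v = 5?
Fails

Substituting u = 1, v = 5:

LHS = 1/(1 · 5) = 1/5
RHS = 1/1 · 1/5 - 1 = -4/5

LHS ≠ RHS, so the equation does not hold at this point.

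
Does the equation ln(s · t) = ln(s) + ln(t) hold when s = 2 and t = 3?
Holds

Substituting s = 2, t = 3:

LHS = ln(2 · 3) = ln(6) ≈ 1.792
RHS = ln(2) + ln(3) ≈ 1.792

LHS = RHS, so the equation holds at this point.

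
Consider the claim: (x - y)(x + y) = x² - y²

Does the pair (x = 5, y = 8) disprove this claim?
Substituting x = 5, y = 8:
LHS = (5 - 8)(5 + 8) = -39
RHS = 5² - 8² = -39

The sides agree, so this pair does not disprove the claim.

Answer: No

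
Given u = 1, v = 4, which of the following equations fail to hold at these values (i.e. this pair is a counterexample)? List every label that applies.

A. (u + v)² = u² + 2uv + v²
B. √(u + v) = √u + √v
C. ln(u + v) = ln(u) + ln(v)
Evaluating each claim at the given values:
A. LHS = 25, RHS = 25 → holds here (LHS = RHS)
B. LHS = √(5) ≈ 2.236, RHS = 3 → fails here (LHS ≠ RHS)
C. LHS = ln(5) ≈ 1.609, RHS = ln(4) ≈ 1.386 → fails here (LHS ≠ RHS)

Answer: B, C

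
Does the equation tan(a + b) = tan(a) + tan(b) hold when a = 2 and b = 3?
Fails

Substituting a = 2, b = 3:

LHS = tan(2 + 3) = tan(5) ≈ -3.381
RHS = tan(2) + tan(3) ≈ -2.328

LHS ≠ RHS, so the equation does not hold at this point.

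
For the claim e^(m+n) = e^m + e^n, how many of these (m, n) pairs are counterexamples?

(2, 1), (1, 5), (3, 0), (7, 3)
4

Testing each pair:
(2, 1): LHS = e^3 ≈ 20.09, RHS = e + e^2 ≈ 10.11 → counterexample
(1, 5): LHS = e^6 ≈ 403.4, RHS = e + e^5 ≈ 151.1 → counterexample
(3, 0): LHS = e^3 ≈ 20.09, RHS = 1 + e^3 ≈ 21.09 → counterexample
(7, 3): LHS = e^10 ≈ 22026.5, RHS = e^3 + e^7 ≈ 1117 → counterexample

That makes 4 counterexamples.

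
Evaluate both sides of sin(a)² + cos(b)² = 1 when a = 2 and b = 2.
LHS = sin(2)² + cos(2)² = 1
RHS = 1

LHS = RHS: the two sides agree.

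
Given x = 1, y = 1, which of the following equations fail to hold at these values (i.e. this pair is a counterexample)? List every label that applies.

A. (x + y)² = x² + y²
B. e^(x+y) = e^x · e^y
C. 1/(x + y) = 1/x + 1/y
Evaluating each claim at the given values:
A. LHS = 4, RHS = 2 → fails here (LHS ≠ RHS)
B. LHS = e^2 ≈ 7.389, RHS = e^2 ≈ 7.389 → holds here (LHS = RHS)
C. LHS = 1/2, RHS = 2 → fails here (LHS ≠ RHS)

Answer: A, C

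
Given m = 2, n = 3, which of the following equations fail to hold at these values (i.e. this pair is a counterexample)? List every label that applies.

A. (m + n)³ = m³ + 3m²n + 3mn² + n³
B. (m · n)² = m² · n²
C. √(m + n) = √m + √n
Evaluating each claim at the given values:
A. LHS = 125, RHS = 125 → holds here (LHS = RHS)
B. LHS = 36, RHS = 36 → holds here (LHS = RHS)
C. LHS = √(5) ≈ 2.236, RHS = √(2) + √(3) ≈ 3.146 → fails here (LHS ≠ RHS)

Answer: C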